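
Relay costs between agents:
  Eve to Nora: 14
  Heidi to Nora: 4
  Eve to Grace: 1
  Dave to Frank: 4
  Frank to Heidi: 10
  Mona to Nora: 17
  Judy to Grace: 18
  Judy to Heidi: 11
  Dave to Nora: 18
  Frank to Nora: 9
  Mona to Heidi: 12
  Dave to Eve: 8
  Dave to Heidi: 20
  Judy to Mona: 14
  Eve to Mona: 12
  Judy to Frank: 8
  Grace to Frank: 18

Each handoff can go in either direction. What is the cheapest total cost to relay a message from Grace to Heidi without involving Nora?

A few of the Grace→Heidi routes:
Grace → Judy → Heidi: 18 + 11 = 29
Grace → Frank → Heidi: 18 + 10 = 28
Grace → Eve → Dave → Heidi: 1 + 8 + 20 = 29
Grace → Eve → Mona → Heidi: 1 + 12 + 12 = 25
Grace → Eve → Dave → Frank → Heidi: 1 + 8 + 4 + 10 = 23
The minimum is 23.

23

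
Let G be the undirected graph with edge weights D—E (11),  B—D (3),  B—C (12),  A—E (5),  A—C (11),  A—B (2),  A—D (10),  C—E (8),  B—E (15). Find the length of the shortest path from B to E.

A few of the B→E routes:
B→C→E: 12 + 8 = 20
B→E: 15
B→D→A→E: 3 + 10 + 5 = 18
B→D→E: 3 + 11 = 14
B→A→E: 2 + 5 = 7
Best route has total 7.

7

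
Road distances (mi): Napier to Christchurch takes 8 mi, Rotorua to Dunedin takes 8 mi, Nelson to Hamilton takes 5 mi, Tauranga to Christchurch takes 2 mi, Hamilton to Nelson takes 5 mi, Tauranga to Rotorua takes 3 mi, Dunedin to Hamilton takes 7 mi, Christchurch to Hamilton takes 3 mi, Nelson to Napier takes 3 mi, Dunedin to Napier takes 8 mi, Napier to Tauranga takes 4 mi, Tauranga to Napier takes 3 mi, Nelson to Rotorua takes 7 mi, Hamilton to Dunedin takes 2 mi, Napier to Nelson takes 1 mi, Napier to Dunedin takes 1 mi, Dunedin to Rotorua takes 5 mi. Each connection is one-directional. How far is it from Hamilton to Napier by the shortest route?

Candidate routes:
Hamilton→Dunedin→Napier: 2 + 8 = 10
Hamilton→Nelson→Rotorua→Dunedin→Napier: 5 + 7 + 8 + 8 = 28
Hamilton→Nelson→Napier: 5 + 3 = 8
Best route has total 8 mi.

8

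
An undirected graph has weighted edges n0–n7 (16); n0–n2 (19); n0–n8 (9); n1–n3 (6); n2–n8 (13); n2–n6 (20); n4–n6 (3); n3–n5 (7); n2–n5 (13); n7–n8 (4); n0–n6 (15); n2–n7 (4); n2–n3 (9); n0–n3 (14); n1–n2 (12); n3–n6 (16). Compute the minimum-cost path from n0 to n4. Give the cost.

18

A few of the n0→n4 routes:
n0 → n6 → n4: 15 + 3 = 18
n0 → n8 → n7 → n2 → n6 → n4: 9 + 4 + 4 + 20 + 3 = 40
n0 → n3 → n6 → n4: 14 + 16 + 3 = 33
n0 → n7 → n2 → n6 → n4: 16 + 4 + 20 + 3 = 43
n0 → n2 → n6 → n4: 19 + 20 + 3 = 42
The minimum is 18.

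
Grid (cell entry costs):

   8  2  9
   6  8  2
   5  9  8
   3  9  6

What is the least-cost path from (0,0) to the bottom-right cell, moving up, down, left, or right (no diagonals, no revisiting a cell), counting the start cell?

Cheapest: r0c0 → r0c1 → r1c1 → r1c2 → r2c2 → r3c2
  8 + 2 + 8 + 2 + 8 + 6 = 34

34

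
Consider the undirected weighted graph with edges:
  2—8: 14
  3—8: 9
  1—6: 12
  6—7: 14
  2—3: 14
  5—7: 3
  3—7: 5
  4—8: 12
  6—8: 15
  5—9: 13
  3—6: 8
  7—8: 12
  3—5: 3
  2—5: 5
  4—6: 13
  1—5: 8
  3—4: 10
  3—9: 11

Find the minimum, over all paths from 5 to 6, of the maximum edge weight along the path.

8

Checking several routes:
5-3-6: max(3, 8) = 8
5-7-8-3-6: max(3, 12, 9, 8) = 12
5-7-3-6: max(3, 5, 8) = 8
5-7-8-4-3-6: max(3, 12, 12, 10, 8) = 12
Smallest bottleneck: 8.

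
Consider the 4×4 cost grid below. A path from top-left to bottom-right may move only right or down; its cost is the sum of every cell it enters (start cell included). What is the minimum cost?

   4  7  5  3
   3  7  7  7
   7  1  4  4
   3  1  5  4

25

Take [0,0] -> [1,0] -> [1,1] -> [2,1] -> [3,1] -> [3,2] -> [3,3] for a total of 4 + 3 + 7 + 1 + 1 + 5 + 4 = 25.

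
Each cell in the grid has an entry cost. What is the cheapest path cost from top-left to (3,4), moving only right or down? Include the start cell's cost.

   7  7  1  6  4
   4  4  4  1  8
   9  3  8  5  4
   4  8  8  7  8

One optimal route is r0c0 -> r0c1 -> r0c2 -> r1c2 -> r1c3 -> r2c3 -> r2c4 -> r3c4.
Its cost is 7 + 7 + 1 + 4 + 1 + 5 + 4 + 8 = 37.

37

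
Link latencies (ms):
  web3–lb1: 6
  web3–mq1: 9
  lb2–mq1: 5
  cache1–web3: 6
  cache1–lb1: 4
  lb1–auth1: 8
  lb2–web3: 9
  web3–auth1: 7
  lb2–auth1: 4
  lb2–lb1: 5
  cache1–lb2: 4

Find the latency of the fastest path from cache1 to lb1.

4

A few of the cache1→lb1 routes:
cache1 → lb1: 4
cache1 → web3 → lb1: 6 + 6 = 12
cache1 → lb2 → lb1: 4 + 5 = 9
The minimum is 4 ms.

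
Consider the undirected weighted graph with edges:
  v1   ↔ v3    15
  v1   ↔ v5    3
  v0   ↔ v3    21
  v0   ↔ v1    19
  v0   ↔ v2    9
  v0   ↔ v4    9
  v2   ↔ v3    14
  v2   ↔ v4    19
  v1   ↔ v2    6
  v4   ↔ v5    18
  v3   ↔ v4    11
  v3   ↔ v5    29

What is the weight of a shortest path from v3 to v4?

11

Checking several routes:
v3 → v2 → v0 → v4: 14 + 9 + 9 = 32
v3 → v0 → v4: 21 + 9 = 30
v3 → v4: 11
Best route has total 11.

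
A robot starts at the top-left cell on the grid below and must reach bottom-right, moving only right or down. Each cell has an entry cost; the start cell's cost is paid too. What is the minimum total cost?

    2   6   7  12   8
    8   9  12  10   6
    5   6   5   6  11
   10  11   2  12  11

51

One optimal route is [0,0]→[1,0]→[2,0]→[2,1]→[2,2]→[3,2]→[3,3]→[3,4].
Its cost is 2 + 8 + 5 + 6 + 5 + 2 + 12 + 11 = 51.
For comparison, the top-then-right route costs 63.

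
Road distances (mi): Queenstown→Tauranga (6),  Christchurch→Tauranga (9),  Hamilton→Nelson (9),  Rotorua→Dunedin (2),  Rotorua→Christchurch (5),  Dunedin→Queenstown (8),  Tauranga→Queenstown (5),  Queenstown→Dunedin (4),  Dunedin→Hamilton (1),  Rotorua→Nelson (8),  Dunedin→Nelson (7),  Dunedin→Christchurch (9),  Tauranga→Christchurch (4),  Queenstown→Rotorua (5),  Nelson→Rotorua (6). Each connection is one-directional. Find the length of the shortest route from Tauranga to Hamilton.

10

Routes from Tauranga to Hamilton:
Tauranga-Queenstown-Rotorua-Dunedin-Hamilton: 5 + 5 + 2 + 1 = 13
Tauranga-Queenstown-Dunedin-Hamilton: 5 + 4 + 1 = 10
Best route has total 10 mi.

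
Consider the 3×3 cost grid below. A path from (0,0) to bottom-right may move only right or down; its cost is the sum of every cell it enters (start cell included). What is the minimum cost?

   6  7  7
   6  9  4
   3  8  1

24

One optimal route is (0,0) (1,0) (2,0) (2,1) (2,2).
Its cost is 6 + 6 + 3 + 8 + 1 = 24.
For comparison, the top-then-right route costs 25.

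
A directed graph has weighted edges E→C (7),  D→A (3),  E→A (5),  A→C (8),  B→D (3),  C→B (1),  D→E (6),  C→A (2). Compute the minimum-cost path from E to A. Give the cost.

Candidate routes:
E - C - A: 7 + 2 = 9
E - C - B - D - A: 7 + 1 + 3 + 3 = 14
E - A: 5
Shortest: 5.

5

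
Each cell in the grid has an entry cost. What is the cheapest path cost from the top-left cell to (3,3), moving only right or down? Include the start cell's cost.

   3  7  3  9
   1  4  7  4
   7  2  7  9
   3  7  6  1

Best path: [0,0] → [1,0] → [1,1] → [2,1] → [2,2] → [3,2] → [3,3]
Cost: 3 + 1 + 4 + 2 + 7 + 6 + 1 = 24
For comparison, the top-then-right route costs 36.

24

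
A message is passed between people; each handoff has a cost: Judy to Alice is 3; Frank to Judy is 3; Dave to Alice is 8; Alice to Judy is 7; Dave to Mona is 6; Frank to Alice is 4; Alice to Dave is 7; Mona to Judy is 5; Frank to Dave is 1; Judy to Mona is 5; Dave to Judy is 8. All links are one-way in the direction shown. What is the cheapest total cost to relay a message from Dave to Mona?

Routes from Dave to Mona:
Dave-Mona: 6
Dave-Alice-Judy-Mona: 8 + 7 + 5 = 20
Dave-Judy-Mona: 8 + 5 = 13
The minimum is 6.

6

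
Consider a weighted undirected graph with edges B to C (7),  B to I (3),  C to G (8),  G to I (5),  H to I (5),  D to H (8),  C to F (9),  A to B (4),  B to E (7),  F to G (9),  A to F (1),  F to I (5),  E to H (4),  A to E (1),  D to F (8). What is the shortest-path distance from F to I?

Some routes from F to I:
F-I: 5
F-A-E-H-I: 1 + 1 + 4 + 5 = 11
F-A-B-I: 1 + 4 + 3 = 8
Best route has total 5.

5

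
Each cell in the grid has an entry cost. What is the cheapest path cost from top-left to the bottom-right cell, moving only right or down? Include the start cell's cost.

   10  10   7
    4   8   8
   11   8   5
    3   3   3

Path r0c0 -> r1c0 -> r2c0 -> r3c0 -> r3c1 -> r3c2: 10 + 4 + 11 + 3 + 3 + 3 = 34.
For comparison, the top-then-right route costs 43.

34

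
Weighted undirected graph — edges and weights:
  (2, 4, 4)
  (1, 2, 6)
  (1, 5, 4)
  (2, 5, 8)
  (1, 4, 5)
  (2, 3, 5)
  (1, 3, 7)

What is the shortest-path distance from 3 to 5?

Checking several routes:
3→2→1→5: 5 + 6 + 4 = 15
3→2→5: 5 + 8 = 13
3→1→5: 7 + 4 = 11
Best route has total 11.

11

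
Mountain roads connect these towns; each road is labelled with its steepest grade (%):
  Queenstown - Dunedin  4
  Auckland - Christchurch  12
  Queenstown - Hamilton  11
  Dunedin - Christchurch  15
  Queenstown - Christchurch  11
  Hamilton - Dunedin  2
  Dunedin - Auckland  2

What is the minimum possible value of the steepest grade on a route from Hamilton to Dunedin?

2

Routes from Hamilton to Dunedin:
Hamilton→Queenstown→Christchurch→Auckland→Dunedin: max(11, 11, 12, 2) = 12
Hamilton→Queenstown→Christchurch→Dunedin: max(11, 11, 15) = 15
Hamilton→Dunedin: max(2) = 2
Hamilton→Queenstown→Dunedin: max(11, 4) = 11
Best route has worst link 2%.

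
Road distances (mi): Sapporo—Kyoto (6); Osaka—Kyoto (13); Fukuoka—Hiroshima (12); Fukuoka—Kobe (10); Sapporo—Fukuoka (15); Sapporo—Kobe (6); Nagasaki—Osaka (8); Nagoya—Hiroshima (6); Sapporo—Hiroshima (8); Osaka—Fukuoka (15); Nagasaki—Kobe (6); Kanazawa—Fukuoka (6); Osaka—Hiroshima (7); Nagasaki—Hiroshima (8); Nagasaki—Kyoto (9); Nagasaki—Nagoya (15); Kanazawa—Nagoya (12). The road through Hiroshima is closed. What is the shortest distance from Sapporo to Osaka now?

19

Some routes from Sapporo to Osaka avoiding Hiroshima:
Sapporo→Kobe→Nagasaki→Osaka: 6 + 6 + 8 = 20
Sapporo→Kyoto→Osaka: 6 + 13 = 19
Sapporo→Kyoto→Nagasaki→Osaka: 6 + 9 + 8 = 23
Sapporo→Fukuoka→Osaka: 15 + 15 = 30
Sapporo→Kobe→Fukuoka→Osaka: 6 + 10 + 15 = 31
Best route has total 19 mi.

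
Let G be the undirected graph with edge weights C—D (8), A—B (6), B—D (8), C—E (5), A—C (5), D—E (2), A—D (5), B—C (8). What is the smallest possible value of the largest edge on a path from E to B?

A few of the E→B routes:
E -> D -> C -> B: max(2, 8, 8) = 8
E -> D -> B: max(2, 8) = 8
E -> D -> A -> C -> B: max(2, 5, 5, 8) = 8
E -> C -> A -> B: max(5, 5, 6) = 6
E -> D -> A -> B: max(2, 5, 6) = 6
Best route has worst link 6.

6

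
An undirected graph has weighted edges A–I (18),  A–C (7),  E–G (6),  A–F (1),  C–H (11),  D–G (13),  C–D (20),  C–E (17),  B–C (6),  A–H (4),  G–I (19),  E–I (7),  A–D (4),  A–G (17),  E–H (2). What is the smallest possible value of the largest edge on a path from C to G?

7

A few of the C→G routes:
C-A-H-E-G: max(7, 4, 2, 6) = 7
C-H-E-G: max(11, 2, 6) = 11
C-A-D-G: max(7, 4, 13) = 13
C-H-A-D-G: max(11, 4, 4, 13) = 13
The minimum achievable maximum is 7.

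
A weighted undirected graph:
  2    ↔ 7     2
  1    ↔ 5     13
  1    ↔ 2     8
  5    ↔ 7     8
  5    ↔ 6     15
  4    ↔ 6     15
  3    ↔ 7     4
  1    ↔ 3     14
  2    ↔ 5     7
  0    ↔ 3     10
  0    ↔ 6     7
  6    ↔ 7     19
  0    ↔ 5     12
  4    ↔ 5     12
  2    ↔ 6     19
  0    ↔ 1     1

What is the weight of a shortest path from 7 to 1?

Checking several routes:
7 → 2 → 1: 2 + 8 = 10
7 → 3 → 0 → 1: 4 + 10 + 1 = 15
7 → 3 → 1: 4 + 14 = 18
7 → 5 → 0 → 1: 8 + 12 + 1 = 21
The minimum is 10.

10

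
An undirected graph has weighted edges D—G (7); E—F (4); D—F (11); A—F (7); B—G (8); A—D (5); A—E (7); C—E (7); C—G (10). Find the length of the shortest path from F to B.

Paths from F to B:
F -> D -> G -> B: 11 + 7 + 8 = 26
F -> D -> A -> E -> C -> G -> B: 11 + 5 + 7 + 7 + 10 + 8 = 48
F -> A -> E -> C -> G -> B: 7 + 7 + 7 + 10 + 8 = 39
F -> E -> A -> D -> G -> B: 4 + 7 + 5 + 7 + 8 = 31
F -> E -> C -> G -> B: 4 + 7 + 10 + 8 = 29
F -> A -> D -> G -> B: 7 + 5 + 7 + 8 = 27
The minimum is 26.

26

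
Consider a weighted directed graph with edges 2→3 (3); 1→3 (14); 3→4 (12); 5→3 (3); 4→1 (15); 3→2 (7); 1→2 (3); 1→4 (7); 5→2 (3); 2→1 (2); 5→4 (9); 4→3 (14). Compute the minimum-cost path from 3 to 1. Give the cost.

9

Routes from 3 to 1:
3→2→1: 7 + 2 = 9
3→4→1: 12 + 15 = 27
Best route has total 9.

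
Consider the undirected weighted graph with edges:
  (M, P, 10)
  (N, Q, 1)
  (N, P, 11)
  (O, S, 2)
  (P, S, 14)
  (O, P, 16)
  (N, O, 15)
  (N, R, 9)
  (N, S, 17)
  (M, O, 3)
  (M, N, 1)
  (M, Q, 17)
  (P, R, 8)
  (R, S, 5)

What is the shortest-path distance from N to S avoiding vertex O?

14

Checking several routes:
N→P→R→S: 11 + 8 + 5 = 24
N→M→P→S: 1 + 10 + 14 = 25
N→M→P→R→S: 1 + 10 + 8 + 5 = 24
N→S: 17
N→R→S: 9 + 5 = 14
Shortest: 14.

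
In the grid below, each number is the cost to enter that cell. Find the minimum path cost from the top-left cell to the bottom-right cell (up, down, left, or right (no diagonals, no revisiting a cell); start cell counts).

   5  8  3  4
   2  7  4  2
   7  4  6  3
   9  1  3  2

24

Take r0c0→r1c0→r1c1→r2c1→r3c1→r3c2→r3c3 for a total of 5 + 2 + 7 + 4 + 1 + 3 + 2 = 24.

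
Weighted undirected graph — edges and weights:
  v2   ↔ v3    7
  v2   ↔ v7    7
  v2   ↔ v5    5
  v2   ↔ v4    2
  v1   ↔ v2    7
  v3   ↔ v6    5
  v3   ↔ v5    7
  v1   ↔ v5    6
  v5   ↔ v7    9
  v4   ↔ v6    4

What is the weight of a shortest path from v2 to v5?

Paths from v2 to v5:
v2 -> v3 -> v5: 7 + 7 = 14
v2 -> v1 -> v5: 7 + 6 = 13
v2 -> v4 -> v6 -> v3 -> v5: 2 + 4 + 5 + 7 = 18
v2 -> v7 -> v5: 7 + 9 = 16
v2 -> v5: 5
The minimum is 5.

5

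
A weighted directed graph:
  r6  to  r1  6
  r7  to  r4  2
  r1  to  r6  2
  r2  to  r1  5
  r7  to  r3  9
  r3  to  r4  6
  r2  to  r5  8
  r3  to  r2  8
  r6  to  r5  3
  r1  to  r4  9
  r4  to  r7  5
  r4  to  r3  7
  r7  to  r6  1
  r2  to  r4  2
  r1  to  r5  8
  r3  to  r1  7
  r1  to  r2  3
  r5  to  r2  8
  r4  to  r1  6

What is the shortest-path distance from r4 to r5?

9

Checking several routes:
r4 - r1 - r6 - r5: 6 + 2 + 3 = 11
r4 - r7 - r6 - r5: 5 + 1 + 3 = 9
r4 - r1 - r5: 6 + 8 = 14
Shortest: 9.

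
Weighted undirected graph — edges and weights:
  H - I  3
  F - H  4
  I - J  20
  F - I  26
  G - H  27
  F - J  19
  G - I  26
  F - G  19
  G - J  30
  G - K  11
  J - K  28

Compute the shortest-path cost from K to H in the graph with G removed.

51

Comparing a few candidate routes:
K - J - I - H: 28 + 20 + 3 = 51
K - J - F - I - H: 28 + 19 + 26 + 3 = 76
K - J - F - H: 28 + 19 + 4 = 51
Best route has total 51.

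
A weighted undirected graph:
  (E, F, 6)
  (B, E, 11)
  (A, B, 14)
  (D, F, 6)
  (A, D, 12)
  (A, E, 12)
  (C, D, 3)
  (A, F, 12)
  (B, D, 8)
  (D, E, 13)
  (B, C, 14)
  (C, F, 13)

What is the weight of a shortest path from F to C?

A few of the F→C routes:
F → D → B → C: 6 + 8 + 14 = 28
F → C: 13
F → A → D → C: 12 + 12 + 3 = 27
F → D → C: 6 + 3 = 9
F → E → D → C: 6 + 13 + 3 = 22
The minimum is 9.

9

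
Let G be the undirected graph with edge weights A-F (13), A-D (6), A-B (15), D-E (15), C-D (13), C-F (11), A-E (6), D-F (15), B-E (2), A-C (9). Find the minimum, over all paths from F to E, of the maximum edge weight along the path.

11

Some routes from F to E:
F → C → A → E: max(11, 9, 6) = 11
F → C → D → A → E: max(11, 13, 6, 6) = 13
F → A → E: max(13, 6) = 13
Best route has worst link 11.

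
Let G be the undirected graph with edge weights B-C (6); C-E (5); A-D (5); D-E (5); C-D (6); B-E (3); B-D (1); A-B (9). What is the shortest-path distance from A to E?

9

Comparing a few candidate routes:
A → D → E: 5 + 5 = 10
A → B → E: 9 + 3 = 12
A → D → B → E: 5 + 1 + 3 = 9
Shortest: 9.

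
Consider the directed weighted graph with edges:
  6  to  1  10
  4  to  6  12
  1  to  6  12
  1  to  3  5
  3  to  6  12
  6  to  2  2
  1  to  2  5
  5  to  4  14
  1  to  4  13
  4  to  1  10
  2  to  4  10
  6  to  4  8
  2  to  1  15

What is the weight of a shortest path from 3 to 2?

14

Candidate routes:
3 → 6 → 2: 12 + 2 = 14
3 → 6 → 1 → 2: 12 + 10 + 5 = 27
3 → 6 → 4 → 1 → 2: 12 + 8 + 10 + 5 = 35
Best route has total 14.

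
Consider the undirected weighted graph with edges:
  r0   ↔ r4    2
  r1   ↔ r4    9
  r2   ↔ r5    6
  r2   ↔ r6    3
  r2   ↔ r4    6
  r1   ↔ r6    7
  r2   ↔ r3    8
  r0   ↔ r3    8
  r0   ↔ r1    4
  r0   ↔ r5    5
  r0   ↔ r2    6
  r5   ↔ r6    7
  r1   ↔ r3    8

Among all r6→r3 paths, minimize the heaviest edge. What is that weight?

8

Comparing a few candidate routes:
r6→r5→r0→r2→r3: max(7, 5, 6, 8) = 8
r6→r5→r0→r1→r3: max(7, 5, 4, 8) = 8
r6→r5→r0→r3: max(7, 5, 8) = 8
r6→r5→r2→r0→r1→r3: max(7, 6, 6, 4, 8) = 8
r6→r5→r0→r4→r2→r3: max(7, 5, 2, 6, 8) = 8
r6→r5→r2→r0→r3: max(7, 6, 6, 8) = 8
The minimum achievable maximum is 8.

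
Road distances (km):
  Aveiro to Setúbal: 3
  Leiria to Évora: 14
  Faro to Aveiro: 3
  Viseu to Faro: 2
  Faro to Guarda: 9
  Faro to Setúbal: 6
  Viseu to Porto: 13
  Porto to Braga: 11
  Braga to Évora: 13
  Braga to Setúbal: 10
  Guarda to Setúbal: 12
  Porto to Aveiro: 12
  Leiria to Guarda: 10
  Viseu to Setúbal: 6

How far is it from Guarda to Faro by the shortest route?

Some routes from Guarda to Faro:
Guarda → Setúbal → Viseu → Faro: 12 + 6 + 2 = 20
Guarda → Setúbal → Faro: 12 + 6 = 18
Guarda → Faro: 9
Guarda → Setúbal → Aveiro → Faro: 12 + 3 + 3 = 18
The minimum is 9 km.

9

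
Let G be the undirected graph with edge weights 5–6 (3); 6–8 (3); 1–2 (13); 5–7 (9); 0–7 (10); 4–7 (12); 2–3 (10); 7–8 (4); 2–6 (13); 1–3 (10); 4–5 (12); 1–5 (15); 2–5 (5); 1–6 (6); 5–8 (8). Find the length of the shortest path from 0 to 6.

17

Comparing a few candidate routes:
0→7→8→5→6: 10 + 4 + 8 + 3 = 25
0→7→5→6: 10 + 9 + 3 = 22
0→7→8→6: 10 + 4 + 3 = 17
Best route has total 17.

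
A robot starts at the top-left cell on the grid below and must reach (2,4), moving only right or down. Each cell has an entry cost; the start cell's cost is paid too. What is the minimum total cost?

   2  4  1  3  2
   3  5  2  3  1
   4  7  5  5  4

Path r0c0 r0c1 r0c2 r0c3 r0c4 r1c4 r2c4: 2 + 4 + 1 + 3 + 2 + 1 + 4 = 17.

17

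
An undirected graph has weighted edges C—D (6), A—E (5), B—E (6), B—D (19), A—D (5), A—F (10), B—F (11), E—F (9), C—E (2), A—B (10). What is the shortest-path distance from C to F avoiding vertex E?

Candidate routes:
C -> D -> A -> F: 6 + 5 + 10 = 21
C -> D -> A -> B -> F: 6 + 5 + 10 + 11 = 32
C -> D -> B -> A -> F: 6 + 19 + 10 + 10 = 45
C -> D -> B -> F: 6 + 19 + 11 = 36
Shortest: 21.

21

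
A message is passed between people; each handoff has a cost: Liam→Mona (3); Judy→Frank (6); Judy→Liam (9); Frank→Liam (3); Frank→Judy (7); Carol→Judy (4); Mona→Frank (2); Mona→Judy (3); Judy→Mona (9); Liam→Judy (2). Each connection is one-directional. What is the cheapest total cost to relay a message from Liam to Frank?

5

Paths from Liam to Frank:
Liam → Judy → Frank: 2 + 6 = 8
Liam → Mona → Frank: 3 + 2 = 5
Liam → Judy → Mona → Frank: 2 + 9 + 2 = 13
Liam → Mona → Judy → Frank: 3 + 3 + 6 = 12
Shortest: 5.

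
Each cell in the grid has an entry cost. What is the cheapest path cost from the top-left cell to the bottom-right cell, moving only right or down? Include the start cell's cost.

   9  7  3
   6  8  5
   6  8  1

25

Take [0,0] [0,1] [0,2] [1,2] [2,2] for a total of 9 + 7 + 3 + 5 + 1 = 25.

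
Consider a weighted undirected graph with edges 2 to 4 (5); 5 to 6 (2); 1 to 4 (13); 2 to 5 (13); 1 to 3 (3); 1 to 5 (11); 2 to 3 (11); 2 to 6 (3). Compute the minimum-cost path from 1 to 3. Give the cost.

Paths from 1 to 3:
1 - 4 - 2 - 3: 13 + 5 + 11 = 29
1 - 5 - 2 - 3: 11 + 13 + 11 = 35
1 - 3: 3
1 - 5 - 6 - 2 - 3: 11 + 2 + 3 + 11 = 27
Best route has total 3.

3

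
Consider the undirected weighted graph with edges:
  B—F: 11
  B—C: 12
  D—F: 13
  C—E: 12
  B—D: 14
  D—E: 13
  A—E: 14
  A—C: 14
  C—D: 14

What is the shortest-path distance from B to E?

24

A few of the B→E routes:
B-C-D-E: 12 + 14 + 13 = 39
B-C-E: 12 + 12 = 24
B-D-E: 14 + 13 = 27
B-F-D-E: 11 + 13 + 13 = 37
B-D-C-E: 14 + 14 + 12 = 40
Shortest: 24.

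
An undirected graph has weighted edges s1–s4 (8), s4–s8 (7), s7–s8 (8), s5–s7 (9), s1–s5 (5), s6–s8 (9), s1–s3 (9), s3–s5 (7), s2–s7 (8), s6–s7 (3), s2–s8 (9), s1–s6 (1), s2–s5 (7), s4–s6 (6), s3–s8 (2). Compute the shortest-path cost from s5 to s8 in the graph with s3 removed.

15

Comparing a few candidate routes:
s5-s1-s6-s7-s8: 5 + 1 + 3 + 8 = 17
s5-s2-s8: 7 + 9 = 16
s5-s1-s6-s4-s8: 5 + 1 + 6 + 7 = 19
s5-s1-s4-s8: 5 + 8 + 7 = 20
s5-s7-s8: 9 + 8 = 17
s5-s1-s6-s8: 5 + 1 + 9 = 15
The minimum is 15.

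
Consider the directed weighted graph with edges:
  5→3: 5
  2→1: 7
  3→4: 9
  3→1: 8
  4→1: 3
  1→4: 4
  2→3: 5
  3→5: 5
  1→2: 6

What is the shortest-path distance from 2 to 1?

7

Routes from 2 to 1:
2→3→4→1: 5 + 9 + 3 = 17
2→3→1: 5 + 8 = 13
2→1: 7
Shortest: 7.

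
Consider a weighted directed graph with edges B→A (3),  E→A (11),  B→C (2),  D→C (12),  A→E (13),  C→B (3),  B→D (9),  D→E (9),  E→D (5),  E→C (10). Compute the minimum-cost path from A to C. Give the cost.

Paths from A to C:
A - E - C: 13 + 10 = 23
A - E - D - C: 13 + 5 + 12 = 30
Best route has total 23.

23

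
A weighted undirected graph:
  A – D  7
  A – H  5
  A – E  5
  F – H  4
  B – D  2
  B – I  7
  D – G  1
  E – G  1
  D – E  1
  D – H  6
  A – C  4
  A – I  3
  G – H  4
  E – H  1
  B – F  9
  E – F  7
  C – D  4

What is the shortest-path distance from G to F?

6

Comparing a few candidate routes:
G - E - H - F: 1 + 1 + 4 = 6
G - H - F: 4 + 4 = 8
G - D - E - H - F: 1 + 1 + 1 + 4 = 7
The minimum is 6.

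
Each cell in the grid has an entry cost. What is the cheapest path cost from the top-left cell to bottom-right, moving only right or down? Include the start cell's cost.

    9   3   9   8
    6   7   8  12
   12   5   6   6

Take r0c0 → r0c1 → r1c1 → r2c1 → r2c2 → r2c3 for a total of 9 + 3 + 7 + 5 + 6 + 6 = 36.
(Top row then right column would cost 47.)

36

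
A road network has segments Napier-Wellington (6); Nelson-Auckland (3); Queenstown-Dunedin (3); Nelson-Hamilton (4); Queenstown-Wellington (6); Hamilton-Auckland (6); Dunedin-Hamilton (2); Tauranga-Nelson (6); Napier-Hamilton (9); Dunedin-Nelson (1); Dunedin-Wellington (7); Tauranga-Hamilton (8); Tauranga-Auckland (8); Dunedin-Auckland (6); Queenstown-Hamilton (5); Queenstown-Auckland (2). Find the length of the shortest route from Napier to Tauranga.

Checking several routes:
Napier→Hamilton→Dunedin→Nelson→Tauranga: 9 + 2 + 1 + 6 = 18
Napier→Wellington→Dunedin→Nelson→Tauranga: 6 + 7 + 1 + 6 = 20
Napier→Hamilton→Nelson→Tauranga: 9 + 4 + 6 = 19
Napier→Hamilton→Tauranga: 9 + 8 = 17
Napier→Wellington→Queenstown→Auckland→Tauranga: 6 + 6 + 2 + 8 = 22
Napier→Wellington→Queenstown→Dunedin→Nelson→Tauranga: 6 + 6 + 3 + 1 + 6 = 22
The minimum is 17.

17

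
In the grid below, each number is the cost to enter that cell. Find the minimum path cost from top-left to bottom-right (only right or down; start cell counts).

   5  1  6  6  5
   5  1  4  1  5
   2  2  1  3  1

14

Cheapest: r0c0 -> r0c1 -> r1c1 -> r2c1 -> r2c2 -> r2c3 -> r2c4
  5 + 1 + 1 + 2 + 1 + 3 + 1 = 14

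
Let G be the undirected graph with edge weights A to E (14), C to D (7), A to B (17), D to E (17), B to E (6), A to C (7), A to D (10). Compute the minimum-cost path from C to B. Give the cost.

24

Comparing a few candidate routes:
C → D → E → B: 7 + 17 + 6 = 30
C → D → A → B: 7 + 10 + 17 = 34
C → D → A → E → B: 7 + 10 + 14 + 6 = 37
C → A → E → B: 7 + 14 + 6 = 27
C → A → B: 7 + 17 = 24
The minimum is 24.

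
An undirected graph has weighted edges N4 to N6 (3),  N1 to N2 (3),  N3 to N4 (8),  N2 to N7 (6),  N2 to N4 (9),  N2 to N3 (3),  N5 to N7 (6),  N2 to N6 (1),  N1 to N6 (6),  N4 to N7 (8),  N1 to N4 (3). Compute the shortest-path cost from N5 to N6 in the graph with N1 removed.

13

Comparing a few candidate routes:
N5 - N7 - N2 - N6: 6 + 6 + 1 = 13
N5 - N7 - N4 - N2 - N6: 6 + 8 + 9 + 1 = 24
N5 - N7 - N4 - N6: 6 + 8 + 3 = 17
N5 - N7 - N2 - N4 - N6: 6 + 6 + 9 + 3 = 24
The minimum is 13.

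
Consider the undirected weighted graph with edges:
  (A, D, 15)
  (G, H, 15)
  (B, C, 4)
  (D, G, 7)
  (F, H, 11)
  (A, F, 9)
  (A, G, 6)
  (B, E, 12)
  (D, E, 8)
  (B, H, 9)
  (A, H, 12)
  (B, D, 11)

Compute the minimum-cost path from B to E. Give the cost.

12

Some routes from B to E:
B -> E: 12
B -> H -> A -> G -> D -> E: 9 + 12 + 6 + 7 + 8 = 42
B -> D -> E: 11 + 8 = 19
B -> H -> A -> D -> E: 9 + 12 + 15 + 8 = 44
B -> H -> G -> D -> E: 9 + 15 + 7 + 8 = 39
The minimum is 12.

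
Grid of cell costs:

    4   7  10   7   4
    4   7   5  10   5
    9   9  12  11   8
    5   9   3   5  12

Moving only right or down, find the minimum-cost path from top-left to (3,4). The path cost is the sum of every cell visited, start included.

Cheapest: [0,0] -> [1,0] -> [2,0] -> [3,0] -> [3,1] -> [3,2] -> [3,3] -> [3,4]
  4 + 4 + 9 + 5 + 9 + 3 + 5 + 12 = 51

51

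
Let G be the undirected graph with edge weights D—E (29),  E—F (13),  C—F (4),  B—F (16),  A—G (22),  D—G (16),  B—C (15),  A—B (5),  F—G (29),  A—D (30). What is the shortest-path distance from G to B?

27

A few of the G→B routes:
G - A - B: 22 + 5 = 27
G - F - C - B: 29 + 4 + 15 = 48
G - F - B: 29 + 16 = 45
Shortest: 27.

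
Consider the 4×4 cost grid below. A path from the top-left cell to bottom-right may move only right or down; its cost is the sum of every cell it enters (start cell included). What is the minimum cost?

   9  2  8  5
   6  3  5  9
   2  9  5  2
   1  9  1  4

29

Path [0,0] → [0,1] → [1,1] → [1,2] → [2,2] → [3,2] → [3,3]: 9 + 2 + 3 + 5 + 5 + 1 + 4 = 29.
(Top row then right column would cost 39.)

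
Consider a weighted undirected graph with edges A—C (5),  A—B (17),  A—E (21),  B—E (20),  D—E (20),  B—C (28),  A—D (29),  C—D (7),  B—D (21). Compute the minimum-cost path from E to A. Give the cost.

Some routes from E to A:
E-A: 21
E-B-A: 20 + 17 = 37
E-D-C-A: 20 + 7 + 5 = 32
Shortest: 21.

21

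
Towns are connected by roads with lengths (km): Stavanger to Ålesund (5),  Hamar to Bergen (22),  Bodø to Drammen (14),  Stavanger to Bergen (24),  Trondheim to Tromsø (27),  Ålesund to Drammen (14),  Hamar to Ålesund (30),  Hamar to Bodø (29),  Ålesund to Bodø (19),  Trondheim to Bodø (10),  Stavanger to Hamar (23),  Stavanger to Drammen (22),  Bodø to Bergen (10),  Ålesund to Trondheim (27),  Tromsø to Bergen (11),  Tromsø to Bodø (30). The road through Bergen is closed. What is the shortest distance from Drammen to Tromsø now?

Some routes from Drammen to Tromsø avoiding Bergen:
Drammen → Bodø → Trondheim → Tromsø: 14 + 10 + 27 = 51
Drammen → Bodø → Tromsø: 14 + 30 = 44
Drammen → Ålesund → Trondheim → Tromsø: 14 + 27 + 27 = 68
Drammen → Ålesund → Bodø → Trondheim → Tromsø: 14 + 19 + 10 + 27 = 70
Drammen → Ålesund → Bodø → Tromsø: 14 + 19 + 30 = 63
Drammen → Stavanger → Ålesund → Bodø → Tromsø: 22 + 5 + 19 + 30 = 76
Best route has total 44 km.

44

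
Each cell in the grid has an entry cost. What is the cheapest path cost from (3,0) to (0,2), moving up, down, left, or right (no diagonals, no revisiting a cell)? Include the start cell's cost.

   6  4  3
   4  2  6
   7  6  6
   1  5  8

Cheapest: (3,0) (2,0) (1,0) (1,1) (0,1) (0,2)
  1 + 7 + 4 + 2 + 4 + 3 = 21

21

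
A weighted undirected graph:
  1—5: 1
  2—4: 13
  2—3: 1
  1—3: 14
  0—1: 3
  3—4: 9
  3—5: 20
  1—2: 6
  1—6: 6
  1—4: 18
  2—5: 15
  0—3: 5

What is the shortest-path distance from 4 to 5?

17

Checking several routes:
4-1-5: 18 + 1 = 19
4-3-0-1-5: 9 + 5 + 3 + 1 = 18
4-3-2-1-5: 9 + 1 + 6 + 1 = 17
Best route has total 17.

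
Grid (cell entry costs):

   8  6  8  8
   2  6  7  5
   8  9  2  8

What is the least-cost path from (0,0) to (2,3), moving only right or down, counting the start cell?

33

One optimal route is [0,0]→[1,0]→[1,1]→[1,2]→[2,2]→[2,3].
Its cost is 8 + 2 + 6 + 7 + 2 + 8 = 33.
For comparison, the top-then-right route costs 43.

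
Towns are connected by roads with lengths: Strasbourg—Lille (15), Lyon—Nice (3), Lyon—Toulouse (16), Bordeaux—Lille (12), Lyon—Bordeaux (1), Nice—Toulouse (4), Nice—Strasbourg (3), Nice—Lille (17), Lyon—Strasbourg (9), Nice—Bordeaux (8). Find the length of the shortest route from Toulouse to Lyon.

Some routes from Toulouse to Lyon:
Toulouse → Nice → Strasbourg → Lyon: 4 + 3 + 9 = 16
Toulouse → Nice → Lyon: 4 + 3 = 7
Toulouse → Nice → Bordeaux → Lyon: 4 + 8 + 1 = 13
Best route has total 7.

7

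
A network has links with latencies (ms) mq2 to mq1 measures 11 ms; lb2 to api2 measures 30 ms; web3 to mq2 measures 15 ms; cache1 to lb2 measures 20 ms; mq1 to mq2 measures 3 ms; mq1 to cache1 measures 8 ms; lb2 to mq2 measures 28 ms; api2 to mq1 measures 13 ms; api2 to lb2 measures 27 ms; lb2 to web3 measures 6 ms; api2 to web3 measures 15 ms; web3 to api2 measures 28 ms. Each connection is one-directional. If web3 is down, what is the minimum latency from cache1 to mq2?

Paths from cache1 to mq2 avoiding web3:
cache1 -> lb2 -> api2 -> mq1 -> mq2: 20 + 30 + 13 + 3 = 66
cache1 -> lb2 -> mq2: 20 + 28 = 48
The minimum is 48 ms.

48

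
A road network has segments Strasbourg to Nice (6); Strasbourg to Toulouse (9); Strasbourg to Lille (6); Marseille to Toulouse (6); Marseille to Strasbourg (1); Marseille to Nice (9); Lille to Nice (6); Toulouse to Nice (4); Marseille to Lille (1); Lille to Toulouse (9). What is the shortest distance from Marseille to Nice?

Checking several routes:
Marseille → Lille → Nice: 1 + 6 = 7
Marseille → Strasbourg → Lille → Nice: 1 + 6 + 6 = 13
Marseille → Toulouse → Nice: 6 + 4 = 10
Marseille → Strasbourg → Nice: 1 + 6 = 7
Marseille → Nice: 9
Marseille → Lille → Strasbourg → Nice: 1 + 6 + 6 = 13
The minimum is 7 mi.

7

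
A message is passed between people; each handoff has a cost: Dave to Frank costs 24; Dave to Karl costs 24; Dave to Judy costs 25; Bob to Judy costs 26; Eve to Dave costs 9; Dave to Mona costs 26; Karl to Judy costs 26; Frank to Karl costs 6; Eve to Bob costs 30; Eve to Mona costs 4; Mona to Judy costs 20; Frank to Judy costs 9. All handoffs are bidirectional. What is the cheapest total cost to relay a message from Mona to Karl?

35

Some routes from Mona to Karl:
Mona→Eve→Dave→Karl: 4 + 9 + 24 = 37
Mona→Eve→Dave→Frank→Karl: 4 + 9 + 24 + 6 = 43
Mona→Judy→Karl: 20 + 26 = 46
Mona→Judy→Frank→Karl: 20 + 9 + 6 = 35
Best route has total 35.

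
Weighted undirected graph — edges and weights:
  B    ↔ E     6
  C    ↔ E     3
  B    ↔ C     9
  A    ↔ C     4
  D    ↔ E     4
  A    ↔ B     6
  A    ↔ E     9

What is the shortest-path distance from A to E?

7

Routes from A to E:
A → B → C → E: 6 + 9 + 3 = 18
A → C → B → E: 4 + 9 + 6 = 19
A → B → E: 6 + 6 = 12
A → E: 9
A → C → E: 4 + 3 = 7
The minimum is 7.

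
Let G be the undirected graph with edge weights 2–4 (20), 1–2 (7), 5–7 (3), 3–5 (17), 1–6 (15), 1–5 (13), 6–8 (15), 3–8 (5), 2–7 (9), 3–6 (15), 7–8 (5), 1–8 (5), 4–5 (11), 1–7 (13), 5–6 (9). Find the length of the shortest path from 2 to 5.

A few of the 2→5 routes:
2-7-5: 9 + 3 = 12
2-1-5: 7 + 13 = 20
2-1-8-7-5: 7 + 5 + 5 + 3 = 20
Best route has total 12.

12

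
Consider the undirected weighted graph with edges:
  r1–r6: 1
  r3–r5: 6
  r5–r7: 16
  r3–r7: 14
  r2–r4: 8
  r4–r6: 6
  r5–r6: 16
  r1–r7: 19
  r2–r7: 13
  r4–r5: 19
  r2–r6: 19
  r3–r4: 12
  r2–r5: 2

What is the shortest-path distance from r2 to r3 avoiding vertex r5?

20

Checking several routes:
r2 - r7 - r3: 13 + 14 = 27
r2 - r4 - r3: 8 + 12 = 20
r2 - r6 - r4 - r3: 19 + 6 + 12 = 37
Best route has total 20.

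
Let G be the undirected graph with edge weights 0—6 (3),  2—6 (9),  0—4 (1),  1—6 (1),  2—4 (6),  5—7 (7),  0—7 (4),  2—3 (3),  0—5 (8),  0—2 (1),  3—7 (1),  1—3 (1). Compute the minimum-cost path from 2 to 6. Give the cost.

Some routes from 2 to 6:
2-0-6: 1 + 3 = 4
2-0-7-3-1-6: 1 + 4 + 1 + 1 + 1 = 8
2-6: 9
2-3-1-6: 3 + 1 + 1 = 5
The minimum is 4.

4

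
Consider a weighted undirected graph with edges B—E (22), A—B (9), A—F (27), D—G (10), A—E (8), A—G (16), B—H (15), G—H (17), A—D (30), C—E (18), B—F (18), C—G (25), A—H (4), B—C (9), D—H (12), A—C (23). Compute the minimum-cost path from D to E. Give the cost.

24

Some routes from D to E:
D→G→H→A→E: 10 + 17 + 4 + 8 = 39
D→H→B→A→E: 12 + 15 + 9 + 8 = 44
D→H→A→E: 12 + 4 + 8 = 24
D→A→E: 30 + 8 = 38
D→G→A→E: 10 + 16 + 8 = 34
Shortest: 24.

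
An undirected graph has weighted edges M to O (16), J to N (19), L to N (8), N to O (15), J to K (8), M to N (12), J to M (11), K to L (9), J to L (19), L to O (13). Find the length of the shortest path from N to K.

17

Some routes from N to K:
N-L-K: 8 + 9 = 17
N-M-J-K: 12 + 11 + 8 = 31
N-J-K: 19 + 8 = 27
N-L-J-K: 8 + 19 + 8 = 35
N-O-L-K: 15 + 13 + 9 = 37
The minimum is 17.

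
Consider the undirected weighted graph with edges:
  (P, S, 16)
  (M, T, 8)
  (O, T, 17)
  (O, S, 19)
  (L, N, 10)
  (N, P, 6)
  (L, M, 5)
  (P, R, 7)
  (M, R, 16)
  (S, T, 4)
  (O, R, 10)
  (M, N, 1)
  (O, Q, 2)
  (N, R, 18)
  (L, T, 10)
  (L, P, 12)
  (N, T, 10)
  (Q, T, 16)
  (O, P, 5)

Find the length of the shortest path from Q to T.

A few of the Q→T routes:
Q → O → P → S → T: 2 + 5 + 16 + 4 = 27
Q → O → P → N → T: 2 + 5 + 6 + 10 = 23
Q → O → S → T: 2 + 19 + 4 = 25
Q → O → P → N → M → T: 2 + 5 + 6 + 1 + 8 = 22
Q → O → T: 2 + 17 = 19
Q → T: 16
Best route has total 16.

16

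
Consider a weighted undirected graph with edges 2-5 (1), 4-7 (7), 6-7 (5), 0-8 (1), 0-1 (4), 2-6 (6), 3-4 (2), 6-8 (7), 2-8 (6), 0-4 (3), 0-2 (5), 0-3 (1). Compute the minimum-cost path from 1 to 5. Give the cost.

10

Some routes from 1 to 5:
1→0→4→7→6→2→5: 4 + 3 + 7 + 5 + 6 + 1 = 26
1→0→2→5: 4 + 5 + 1 = 10
1→0→4→7→6→8→2→5: 4 + 3 + 7 + 5 + 7 + 6 + 1 = 33
1→0→3→4→7→6→2→5: 4 + 1 + 2 + 7 + 5 + 6 + 1 = 26
1→0→8→2→5: 4 + 1 + 6 + 1 = 12
1→0→8→6→2→5: 4 + 1 + 7 + 6 + 1 = 19
Shortest: 10.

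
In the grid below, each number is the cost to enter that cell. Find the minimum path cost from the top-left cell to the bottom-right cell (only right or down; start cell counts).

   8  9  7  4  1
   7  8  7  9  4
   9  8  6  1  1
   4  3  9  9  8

42

Path [0,0]→[0,1]→[0,2]→[0,3]→[0,4]→[1,4]→[2,4]→[3,4]: 8 + 9 + 7 + 4 + 1 + 4 + 1 + 8 = 42.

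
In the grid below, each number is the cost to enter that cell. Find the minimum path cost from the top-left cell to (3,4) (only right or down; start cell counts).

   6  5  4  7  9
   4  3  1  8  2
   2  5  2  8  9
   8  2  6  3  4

29

Path r0c0 -> r1c0 -> r1c1 -> r1c2 -> r2c2 -> r3c2 -> r3c3 -> r3c4: 6 + 4 + 3 + 1 + 2 + 6 + 3 + 4 = 29.
(Top row then right column would cost 46.)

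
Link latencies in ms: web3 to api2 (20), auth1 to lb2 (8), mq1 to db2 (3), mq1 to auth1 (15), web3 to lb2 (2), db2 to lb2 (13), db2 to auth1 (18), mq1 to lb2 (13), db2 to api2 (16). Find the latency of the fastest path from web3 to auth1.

10

Some routes from web3 to auth1:
web3 → lb2 → auth1: 2 + 8 = 10
web3 → lb2 → db2 → mq1 → auth1: 2 + 13 + 3 + 15 = 33
web3 → lb2 → db2 → auth1: 2 + 13 + 18 = 33
web3 → lb2 → mq1 → auth1: 2 + 13 + 15 = 30
The minimum is 10 ms.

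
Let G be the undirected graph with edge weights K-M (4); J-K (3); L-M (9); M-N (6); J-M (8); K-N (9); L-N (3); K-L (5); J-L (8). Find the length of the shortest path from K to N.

Checking several routes:
K -> M -> N: 4 + 6 = 10
K -> N: 9
K -> L -> N: 5 + 3 = 8
The minimum is 8.

8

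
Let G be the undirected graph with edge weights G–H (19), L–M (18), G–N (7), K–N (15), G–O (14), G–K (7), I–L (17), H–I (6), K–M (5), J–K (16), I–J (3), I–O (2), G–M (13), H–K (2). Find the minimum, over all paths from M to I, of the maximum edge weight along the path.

6

Comparing a few candidate routes:
M -> G -> N -> K -> H -> I: max(13, 7, 15, 2, 6) = 15
M -> G -> K -> H -> I: max(13, 7, 2, 6) = 13
M -> K -> G -> O -> I: max(5, 7, 14, 2) = 14
M -> G -> O -> I: max(13, 14, 2) = 14
M -> K -> H -> I: max(5, 2, 6) = 6
The minimum achievable maximum is 6.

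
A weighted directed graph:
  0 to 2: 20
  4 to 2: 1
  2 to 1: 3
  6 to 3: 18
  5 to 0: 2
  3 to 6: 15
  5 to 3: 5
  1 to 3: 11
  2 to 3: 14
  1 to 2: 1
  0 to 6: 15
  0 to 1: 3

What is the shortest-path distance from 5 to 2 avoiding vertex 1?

22

Routes from 5 to 2 avoiding 1:
5 -> 0 -> 2: 2 + 20 = 22
Best route has total 22.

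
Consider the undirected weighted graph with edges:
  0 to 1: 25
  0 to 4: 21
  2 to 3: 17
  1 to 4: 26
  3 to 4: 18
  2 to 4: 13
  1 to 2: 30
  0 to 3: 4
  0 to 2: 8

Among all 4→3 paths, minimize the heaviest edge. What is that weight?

13

A few of the 4→3 routes:
4-2-0-3: max(13, 8, 4) = 13
4-2-3: max(13, 17) = 17
4-0-3: max(21, 4) = 21
4-0-2-3: max(21, 8, 17) = 21
4-3: max(18) = 18
Smallest bottleneck: 13.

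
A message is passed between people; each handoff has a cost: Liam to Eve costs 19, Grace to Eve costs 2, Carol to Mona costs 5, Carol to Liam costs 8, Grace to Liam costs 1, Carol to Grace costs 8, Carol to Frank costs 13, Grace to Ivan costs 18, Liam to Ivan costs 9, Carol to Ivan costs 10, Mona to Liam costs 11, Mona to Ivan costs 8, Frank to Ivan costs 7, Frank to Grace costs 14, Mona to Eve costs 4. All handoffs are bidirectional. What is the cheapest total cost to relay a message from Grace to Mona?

6

Some routes from Grace to Mona:
Grace→Carol→Mona: 8 + 5 = 13
Grace→Liam→Mona: 1 + 11 = 12
Grace→Liam→Eve→Mona: 1 + 19 + 4 = 24
Grace→Eve→Mona: 2 + 4 = 6
Grace→Liam→Carol→Mona: 1 + 8 + 5 = 14
Grace→Liam→Ivan→Mona: 1 + 9 + 8 = 18
Shortest: 6.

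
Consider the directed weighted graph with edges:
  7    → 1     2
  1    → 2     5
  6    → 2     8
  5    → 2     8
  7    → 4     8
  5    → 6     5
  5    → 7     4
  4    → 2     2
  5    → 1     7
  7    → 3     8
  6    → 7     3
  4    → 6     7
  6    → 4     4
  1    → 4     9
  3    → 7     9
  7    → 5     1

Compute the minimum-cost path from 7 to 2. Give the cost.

7

Comparing a few candidate routes:
7→5→6→4→2: 1 + 5 + 4 + 2 = 12
7→1→4→2: 2 + 9 + 2 = 13
7→1→2: 2 + 5 = 7
7→5→1→2: 1 + 7 + 5 = 13
7→5→2: 1 + 8 = 9
7→4→2: 8 + 2 = 10
The minimum is 7.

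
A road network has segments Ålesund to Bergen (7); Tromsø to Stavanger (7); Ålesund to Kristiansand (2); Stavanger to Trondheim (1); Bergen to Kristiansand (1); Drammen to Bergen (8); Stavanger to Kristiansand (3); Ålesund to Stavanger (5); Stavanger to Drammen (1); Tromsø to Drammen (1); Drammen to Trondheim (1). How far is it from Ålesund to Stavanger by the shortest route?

Comparing a few candidate routes:
Ålesund -> Bergen -> Drammen -> Stavanger: 7 + 8 + 1 = 16
Ålesund -> Stavanger: 5
Ålesund -> Kristiansand -> Bergen -> Drammen -> Stavanger: 2 + 1 + 8 + 1 = 12
Ålesund -> Kristiansand -> Bergen -> Drammen -> Trondheim -> Stavanger: 2 + 1 + 8 + 1 + 1 = 13
Ålesund -> Bergen -> Kristiansand -> Stavanger: 7 + 1 + 3 = 11
Ålesund -> Kristiansand -> Stavanger: 2 + 3 = 5
The minimum is 5.

5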